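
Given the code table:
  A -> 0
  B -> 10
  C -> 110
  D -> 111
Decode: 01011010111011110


Decoding:
0 -> A
10 -> B
110 -> C
10 -> B
111 -> D
0 -> A
111 -> D
10 -> B


Result: ABCBDADB


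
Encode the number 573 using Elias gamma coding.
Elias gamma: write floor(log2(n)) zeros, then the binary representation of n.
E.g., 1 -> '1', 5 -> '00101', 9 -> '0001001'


num_bits = floor(log2(573)) + 1 = 10
leading_zeros = num_bits - 1 = 9
binary(573) = 1000111101

Elias gamma(573) = '000000000' + '1000111101' = 0000000001000111101 (19 bits)


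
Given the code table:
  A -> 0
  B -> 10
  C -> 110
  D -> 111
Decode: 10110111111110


Decoding:
10 -> B
110 -> C
111 -> D
111 -> D
110 -> C


Result: BCDDC


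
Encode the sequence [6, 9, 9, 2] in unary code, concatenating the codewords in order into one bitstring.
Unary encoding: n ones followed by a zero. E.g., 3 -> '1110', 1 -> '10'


Encode each number as n ones followed by a terminating 0:
  6 -> 1111110 (7 bits)
  9 -> 1111111110 (10 bits)
  9 -> 1111111110 (10 bits)
  2 -> 110 (3 bits)
Total length = 7 + 10 + 10 + 3 = 30 bits.

Unary([6, 9, 9, 2]) = 111111011111111101111111110110 (30 bits)


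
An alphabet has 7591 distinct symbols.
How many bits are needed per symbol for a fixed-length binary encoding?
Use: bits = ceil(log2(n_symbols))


log2(7591) = 12.8901
Bracket: 2^12 = 4096 < 7591 <= 2^13 = 8192
So ceil(log2(7591)) = 13

bits = ceil(log2(7591)) = ceil(12.8901) = 13 bits


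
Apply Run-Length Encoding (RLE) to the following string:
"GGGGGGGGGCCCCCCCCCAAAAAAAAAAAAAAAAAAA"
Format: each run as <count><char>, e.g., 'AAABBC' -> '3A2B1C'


Scanning runs left to right:
  i=0: run of 'G' x 9 -> '9G'
  i=9: run of 'C' x 9 -> '9C'
  i=18: run of 'A' x 19 -> '19A'

RLE = 9G9C19A


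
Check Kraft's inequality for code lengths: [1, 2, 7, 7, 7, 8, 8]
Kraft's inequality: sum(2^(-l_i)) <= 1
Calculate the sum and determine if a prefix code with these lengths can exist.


Sum = 2^(-1) + 2^(-2) + 2^(-7) + 2^(-7) + 2^(-7) + 2^(-8) + 2^(-8)
    = 0.5 + 0.25 + 0.0078125 + 0.0078125 + 0.0078125 + 0.00390625 + 0.00390625
    = 200/256 = 0.78125
Since 0.78125 <= 1, Kraft's inequality IS satisfied.
A prefix code with these lengths CAN exist.

Kraft sum = 0.78125. Satisfied.


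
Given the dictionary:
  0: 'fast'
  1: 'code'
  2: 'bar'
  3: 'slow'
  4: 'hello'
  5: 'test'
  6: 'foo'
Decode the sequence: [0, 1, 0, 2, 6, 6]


Look up each index in the dictionary:
  0 -> 'fast'
  1 -> 'code'
  0 -> 'fast'
  2 -> 'bar'
  6 -> 'foo'
  6 -> 'foo'

Decoded: "fast code fast bar foo foo"


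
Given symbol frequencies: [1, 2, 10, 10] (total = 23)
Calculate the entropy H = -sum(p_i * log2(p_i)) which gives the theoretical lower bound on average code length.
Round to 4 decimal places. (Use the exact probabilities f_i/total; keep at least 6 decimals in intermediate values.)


Per-symbol terms -p_i * log2(p_i) with p_i = f_i/23:
  p = 1/23 = 0.043478: log2(p) = -4.523562, -p*log2(p) = 0.196677
  p = 2/23 = 0.086957: log2(p) = -3.523562, -p*log2(p) = 0.306397
  p = 10/23 = 0.434783: log2(p) = -1.201634, -p*log2(p) = 0.522450
  p = 10/23 = 0.434783: log2(p) = -1.201634, -p*log2(p) = 0.522450
H = 0.196677 + 0.306397 + 0.522450 + 0.522450 = 1.547974

H = 1.548 bits/symbol


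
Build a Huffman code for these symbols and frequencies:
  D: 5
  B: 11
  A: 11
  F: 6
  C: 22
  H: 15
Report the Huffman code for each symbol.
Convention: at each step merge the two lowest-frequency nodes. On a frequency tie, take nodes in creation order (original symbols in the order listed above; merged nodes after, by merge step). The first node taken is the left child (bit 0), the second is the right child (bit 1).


Huffman tree construction:
Step 1: Merge D(5) + F(6) = 11
Step 2: Merge B(11) + A(11) = 22
Step 3: Merge (D+F)(11) + H(15) = 26
Step 4: Merge C(22) + (B+A)(22) = 44
Step 5: Merge ((D+F)+H)(26) + (C+(B+A))(44) = 70
Read each symbol's code off the tree from the root (left child = 0, right child = 1).

Codes:
  D: 000 (length 3)
  B: 110 (length 3)
  A: 111 (length 3)
  F: 001 (length 3)
  C: 10 (length 2)
  H: 01 (length 2)
Average code length: 173/70 = 2.4714 bits/symbol


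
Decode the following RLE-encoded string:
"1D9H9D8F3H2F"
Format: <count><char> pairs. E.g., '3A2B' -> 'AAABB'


Expanding each <count><char> pair:
  1D -> 'D'
  9H -> 'HHHHHHHHH'
  9D -> 'DDDDDDDDD'
  8F -> 'FFFFFFFF'
  3H -> 'HHH'
  2F -> 'FF'

Decoded = DHHHHHHHHHDDDDDDDDDFFFFFFFFHHHFF


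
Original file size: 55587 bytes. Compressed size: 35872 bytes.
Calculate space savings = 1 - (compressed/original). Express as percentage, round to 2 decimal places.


ratio = compressed/original = 35872/55587 = 0.645331
savings = 1 - ratio = 1 - 0.645331 = 0.354669
as a percentage: 0.354669 * 100 = 35.47%

Space savings = 1 - 35872/55587 = 35.47%


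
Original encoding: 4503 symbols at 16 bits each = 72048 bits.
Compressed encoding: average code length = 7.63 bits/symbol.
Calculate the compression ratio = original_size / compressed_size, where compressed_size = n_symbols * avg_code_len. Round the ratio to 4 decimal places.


original_size = n_symbols * orig_bits = 4503 * 16 = 72048 bits
compressed_size = n_symbols * avg_code_len = 4503 * 7.63 = 34357.89 bits
ratio = original_size / compressed_size = 72048 / 34357.89 = 2.097

Compression ratio = 2.097


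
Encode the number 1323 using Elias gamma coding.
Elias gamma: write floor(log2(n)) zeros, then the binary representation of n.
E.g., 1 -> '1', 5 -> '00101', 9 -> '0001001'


num_bits = floor(log2(1323)) + 1 = 11
leading_zeros = num_bits - 1 = 10
binary(1323) = 10100101011

Elias gamma(1323) = '0000000000' + '10100101011' = 000000000010100101011 (21 bits)


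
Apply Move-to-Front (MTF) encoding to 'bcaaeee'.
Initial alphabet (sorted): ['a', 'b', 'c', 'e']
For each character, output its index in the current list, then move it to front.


MTF encoding:
'b': index 1 in ['a', 'b', 'c', 'e'] -> ['b', 'a', 'c', 'e']
'c': index 2 in ['b', 'a', 'c', 'e'] -> ['c', 'b', 'a', 'e']
'a': index 2 in ['c', 'b', 'a', 'e'] -> ['a', 'c', 'b', 'e']
'a': index 0 in ['a', 'c', 'b', 'e'] -> ['a', 'c', 'b', 'e']
'e': index 3 in ['a', 'c', 'b', 'e'] -> ['e', 'a', 'c', 'b']
'e': index 0 in ['e', 'a', 'c', 'b'] -> ['e', 'a', 'c', 'b']
'e': index 0 in ['e', 'a', 'c', 'b'] -> ['e', 'a', 'c', 'b']


Output: [1, 2, 2, 0, 3, 0, 0]


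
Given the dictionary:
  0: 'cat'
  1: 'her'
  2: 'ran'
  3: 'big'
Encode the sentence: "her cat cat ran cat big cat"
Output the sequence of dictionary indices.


Look up each word in the dictionary:
  'her' -> 1
  'cat' -> 0
  'cat' -> 0
  'ran' -> 2
  'cat' -> 0
  'big' -> 3
  'cat' -> 0

Encoded: [1, 0, 0, 2, 0, 3, 0]


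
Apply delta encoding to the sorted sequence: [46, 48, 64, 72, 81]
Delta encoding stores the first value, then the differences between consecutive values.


First value: 46
Deltas:
  48 - 46 = 2
  64 - 48 = 16
  72 - 64 = 8
  81 - 72 = 9


Delta encoded: [46, 2, 16, 8, 9]


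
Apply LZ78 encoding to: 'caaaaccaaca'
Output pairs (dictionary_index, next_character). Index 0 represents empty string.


LZ78 encoding steps:
Dictionary: {0: ''}
Step 1: w='' (idx 0), next='c' -> output (0, 'c'), add 'c' as idx 1
Step 2: w='' (idx 0), next='a' -> output (0, 'a'), add 'a' as idx 2
Step 3: w='a' (idx 2), next='a' -> output (2, 'a'), add 'aa' as idx 3
Step 4: w='a' (idx 2), next='c' -> output (2, 'c'), add 'ac' as idx 4
Step 5: w='c' (idx 1), next='a' -> output (1, 'a'), add 'ca' as idx 5
Step 6: w='ac' (idx 4), next='a' -> output (4, 'a'), add 'aca' as idx 6


Encoded: [(0, 'c'), (0, 'a'), (2, 'a'), (2, 'c'), (1, 'a'), (4, 'a')]


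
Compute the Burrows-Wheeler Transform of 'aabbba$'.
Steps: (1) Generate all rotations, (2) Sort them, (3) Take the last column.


Rotations (sorted):
  0: $aabbba -> last char: a
  1: a$aabbb -> last char: b
  2: aabbba$ -> last char: $
  3: abbba$a -> last char: a
  4: ba$aabb -> last char: b
  5: bba$aab -> last char: b
  6: bbba$aa -> last char: a


BWT = ab$abba


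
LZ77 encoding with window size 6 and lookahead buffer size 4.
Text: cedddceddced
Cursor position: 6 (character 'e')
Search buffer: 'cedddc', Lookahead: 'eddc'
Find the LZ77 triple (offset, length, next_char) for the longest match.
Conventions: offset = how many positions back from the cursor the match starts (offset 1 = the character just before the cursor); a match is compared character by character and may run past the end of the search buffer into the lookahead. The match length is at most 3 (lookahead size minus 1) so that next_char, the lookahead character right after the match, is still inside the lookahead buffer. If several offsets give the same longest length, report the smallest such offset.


Try each offset into the search buffer:
  offset=1 (pos 5, char 'c'): match length 0
  offset=2 (pos 4, char 'd'): match length 0
  offset=3 (pos 3, char 'd'): match length 0
  offset=4 (pos 2, char 'd'): match length 0
  offset=5 (pos 1, char 'e'): match length 3
  offset=6 (pos 0, char 'c'): match length 0
Longest match has length 3 at offset 5.
next_char = character at position 6 + 3 = 9 -> 'c'

Best match: offset=5, length=3 (matching 'edd' starting at position 1)
LZ77 triple: (5, 3, 'c')


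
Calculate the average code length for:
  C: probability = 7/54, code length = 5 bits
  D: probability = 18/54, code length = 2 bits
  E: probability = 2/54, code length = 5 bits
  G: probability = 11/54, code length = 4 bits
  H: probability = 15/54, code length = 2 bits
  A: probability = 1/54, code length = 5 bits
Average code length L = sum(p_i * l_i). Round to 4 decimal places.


Weighted contributions p_i * l_i:
  C: (7/54) * 5 = 35/54
  D: (18/54) * 2 = 36/54
  E: (2/54) * 5 = 10/54
  G: (11/54) * 4 = 44/54
  H: (15/54) * 2 = 30/54
  A: (1/54) * 5 = 5/54
Sum = (35 + 36 + 10 + 44 + 30 + 5)/54 = 160/54

L = 160/54 = 2.9630 bits/symbol


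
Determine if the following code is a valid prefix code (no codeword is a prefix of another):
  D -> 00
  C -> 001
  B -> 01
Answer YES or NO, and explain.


Checking each pair (does one codeword prefix another?):
  D='00' vs C='001': prefix -- VIOLATION

NO -- this is NOT a valid prefix code. D (00) is a prefix of C (001).


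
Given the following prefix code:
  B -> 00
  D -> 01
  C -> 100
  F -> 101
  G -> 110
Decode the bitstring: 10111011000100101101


Decoding step by step:
Bits 101 -> F
Bits 110 -> G
Bits 110 -> G
Bits 00 -> B
Bits 100 -> C
Bits 101 -> F
Bits 101 -> F


Decoded message: FGGBCFF


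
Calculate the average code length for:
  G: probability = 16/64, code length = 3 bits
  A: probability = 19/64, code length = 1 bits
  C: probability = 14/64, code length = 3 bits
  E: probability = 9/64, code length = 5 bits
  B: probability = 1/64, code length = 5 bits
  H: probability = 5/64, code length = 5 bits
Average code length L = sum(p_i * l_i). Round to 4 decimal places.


Weighted contributions p_i * l_i:
  G: (16/64) * 3 = 48/64
  A: (19/64) * 1 = 19/64
  C: (14/64) * 3 = 42/64
  E: (9/64) * 5 = 45/64
  B: (1/64) * 5 = 5/64
  H: (5/64) * 5 = 25/64
Sum = (48 + 19 + 42 + 45 + 5 + 25)/64 = 184/64

L = 184/64 = 2.8750 bits/symbol


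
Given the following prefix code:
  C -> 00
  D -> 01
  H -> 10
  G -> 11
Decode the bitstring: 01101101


Decoding step by step:
Bits 01 -> D
Bits 10 -> H
Bits 11 -> G
Bits 01 -> D


Decoded message: DHGD


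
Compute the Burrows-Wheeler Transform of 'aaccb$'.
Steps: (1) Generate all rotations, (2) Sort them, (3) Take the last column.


Rotations (sorted):
  0: $aaccb -> last char: b
  1: aaccb$ -> last char: $
  2: accb$a -> last char: a
  3: b$aacc -> last char: c
  4: cb$aac -> last char: c
  5: ccb$aa -> last char: a


BWT = b$acca


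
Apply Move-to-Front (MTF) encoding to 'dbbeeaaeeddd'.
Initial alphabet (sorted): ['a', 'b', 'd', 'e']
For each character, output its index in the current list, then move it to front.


MTF encoding:
'd': index 2 in ['a', 'b', 'd', 'e'] -> ['d', 'a', 'b', 'e']
'b': index 2 in ['d', 'a', 'b', 'e'] -> ['b', 'd', 'a', 'e']
'b': index 0 in ['b', 'd', 'a', 'e'] -> ['b', 'd', 'a', 'e']
'e': index 3 in ['b', 'd', 'a', 'e'] -> ['e', 'b', 'd', 'a']
'e': index 0 in ['e', 'b', 'd', 'a'] -> ['e', 'b', 'd', 'a']
'a': index 3 in ['e', 'b', 'd', 'a'] -> ['a', 'e', 'b', 'd']
'a': index 0 in ['a', 'e', 'b', 'd'] -> ['a', 'e', 'b', 'd']
'e': index 1 in ['a', 'e', 'b', 'd'] -> ['e', 'a', 'b', 'd']
'e': index 0 in ['e', 'a', 'b', 'd'] -> ['e', 'a', 'b', 'd']
'd': index 3 in ['e', 'a', 'b', 'd'] -> ['d', 'e', 'a', 'b']
'd': index 0 in ['d', 'e', 'a', 'b'] -> ['d', 'e', 'a', 'b']
'd': index 0 in ['d', 'e', 'a', 'b'] -> ['d', 'e', 'a', 'b']


Output: [2, 2, 0, 3, 0, 3, 0, 1, 0, 3, 0, 0]


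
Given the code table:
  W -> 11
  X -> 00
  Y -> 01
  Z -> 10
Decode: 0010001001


Decoding:
00 -> X
10 -> Z
00 -> X
10 -> Z
01 -> Y


Result: XZXZY


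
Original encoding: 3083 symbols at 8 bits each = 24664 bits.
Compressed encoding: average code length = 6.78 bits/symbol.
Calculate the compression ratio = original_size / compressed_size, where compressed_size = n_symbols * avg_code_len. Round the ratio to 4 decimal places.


original_size = n_symbols * orig_bits = 3083 * 8 = 24664 bits
compressed_size = n_symbols * avg_code_len = 3083 * 6.78 = 20902.74 bits
ratio = original_size / compressed_size = 24664 / 20902.74 = 1.1799

Compression ratio = 1.1799


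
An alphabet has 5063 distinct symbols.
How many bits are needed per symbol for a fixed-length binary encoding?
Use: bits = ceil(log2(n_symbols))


log2(5063) = 12.3058
Bracket: 2^12 = 4096 < 5063 <= 2^13 = 8192
So ceil(log2(5063)) = 13

bits = ceil(log2(5063)) = ceil(12.3058) = 13 bits


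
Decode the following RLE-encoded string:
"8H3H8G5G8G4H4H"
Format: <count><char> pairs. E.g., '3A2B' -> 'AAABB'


Expanding each <count><char> pair:
  8H -> 'HHHHHHHH'
  3H -> 'HHH'
  8G -> 'GGGGGGGG'
  5G -> 'GGGGG'
  8G -> 'GGGGGGGG'
  4H -> 'HHHH'
  4H -> 'HHHH'

Decoded = HHHHHHHHHHHGGGGGGGGGGGGGGGGGGGGGHHHHHHHH


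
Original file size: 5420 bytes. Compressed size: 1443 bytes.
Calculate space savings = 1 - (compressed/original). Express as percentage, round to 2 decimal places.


ratio = compressed/original = 1443/5420 = 0.266236
savings = 1 - ratio = 1 - 0.266236 = 0.733764
as a percentage: 0.733764 * 100 = 73.38%

Space savings = 1 - 1443/5420 = 73.38%


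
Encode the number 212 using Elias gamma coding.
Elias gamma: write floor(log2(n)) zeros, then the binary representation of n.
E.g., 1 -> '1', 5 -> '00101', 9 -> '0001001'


num_bits = floor(log2(212)) + 1 = 8
leading_zeros = num_bits - 1 = 7
binary(212) = 11010100

Elias gamma(212) = '0000000' + '11010100' = 000000011010100 (15 bits)


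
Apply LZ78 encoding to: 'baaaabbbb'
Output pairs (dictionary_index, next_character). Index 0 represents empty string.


LZ78 encoding steps:
Dictionary: {0: ''}
Step 1: w='' (idx 0), next='b' -> output (0, 'b'), add 'b' as idx 1
Step 2: w='' (idx 0), next='a' -> output (0, 'a'), add 'a' as idx 2
Step 3: w='a' (idx 2), next='a' -> output (2, 'a'), add 'aa' as idx 3
Step 4: w='a' (idx 2), next='b' -> output (2, 'b'), add 'ab' as idx 4
Step 5: w='b' (idx 1), next='b' -> output (1, 'b'), add 'bb' as idx 5
Step 6: w='b' (idx 1), end of input -> output (1, '')


Encoded: [(0, 'b'), (0, 'a'), (2, 'a'), (2, 'b'), (1, 'b'), (1, '')]


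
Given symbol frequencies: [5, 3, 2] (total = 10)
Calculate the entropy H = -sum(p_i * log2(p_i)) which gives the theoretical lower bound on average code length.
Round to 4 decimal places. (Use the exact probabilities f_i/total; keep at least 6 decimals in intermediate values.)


Per-symbol terms -p_i * log2(p_i) with p_i = f_i/10:
  p = 5/10 = 0.500000: log2(p) = -1.000000, -p*log2(p) = 0.500000
  p = 3/10 = 0.300000: log2(p) = -1.736966, -p*log2(p) = 0.521090
  p = 2/10 = 0.200000: log2(p) = -2.321928, -p*log2(p) = 0.464386
H = 0.500000 + 0.521090 + 0.464386 = 1.485476

H = 1.4855 bits/symbol


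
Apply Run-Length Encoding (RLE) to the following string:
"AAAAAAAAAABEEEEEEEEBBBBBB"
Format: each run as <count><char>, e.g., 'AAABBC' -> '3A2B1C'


Scanning runs left to right:
  i=0: run of 'A' x 10 -> '10A'
  i=10: run of 'B' x 1 -> '1B'
  i=11: run of 'E' x 8 -> '8E'
  i=19: run of 'B' x 6 -> '6B'

RLE = 10A1B8E6B


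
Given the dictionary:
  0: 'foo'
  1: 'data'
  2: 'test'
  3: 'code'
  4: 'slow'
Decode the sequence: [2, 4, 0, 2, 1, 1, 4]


Look up each index in the dictionary:
  2 -> 'test'
  4 -> 'slow'
  0 -> 'foo'
  2 -> 'test'
  1 -> 'data'
  1 -> 'data'
  4 -> 'slow'

Decoded: "test slow foo test data data slow"


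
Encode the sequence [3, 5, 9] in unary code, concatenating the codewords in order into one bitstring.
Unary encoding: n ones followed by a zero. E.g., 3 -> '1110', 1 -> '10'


Encode each number as n ones followed by a terminating 0:
  3 -> 1110 (4 bits)
  5 -> 111110 (6 bits)
  9 -> 1111111110 (10 bits)
Total length = 4 + 6 + 10 = 20 bits.

Unary([3, 5, 9]) = 11101111101111111110 (20 bits)


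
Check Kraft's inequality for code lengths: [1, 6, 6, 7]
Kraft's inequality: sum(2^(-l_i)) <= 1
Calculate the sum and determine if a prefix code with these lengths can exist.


Sum = 2^(-1) + 2^(-6) + 2^(-6) + 2^(-7)
    = 0.5 + 0.015625 + 0.015625 + 0.0078125
    = 69/128 = 0.5390625
Since 0.5390625 <= 1, Kraft's inequality IS satisfied.
A prefix code with these lengths CAN exist.

Kraft sum = 0.5390625. Satisfied.


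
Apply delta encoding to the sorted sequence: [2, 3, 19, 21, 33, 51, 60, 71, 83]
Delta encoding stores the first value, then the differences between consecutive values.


First value: 2
Deltas:
  3 - 2 = 1
  19 - 3 = 16
  21 - 19 = 2
  33 - 21 = 12
  51 - 33 = 18
  60 - 51 = 9
  71 - 60 = 11
  83 - 71 = 12


Delta encoded: [2, 1, 16, 2, 12, 18, 9, 11, 12]


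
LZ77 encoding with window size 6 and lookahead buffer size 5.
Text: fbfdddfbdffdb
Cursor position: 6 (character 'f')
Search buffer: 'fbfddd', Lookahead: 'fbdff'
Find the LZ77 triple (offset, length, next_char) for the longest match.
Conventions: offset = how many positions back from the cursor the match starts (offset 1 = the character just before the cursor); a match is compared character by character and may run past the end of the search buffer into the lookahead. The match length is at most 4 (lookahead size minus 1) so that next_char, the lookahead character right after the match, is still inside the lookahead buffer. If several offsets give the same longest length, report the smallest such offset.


Try each offset into the search buffer:
  offset=1 (pos 5, char 'd'): match length 0
  offset=2 (pos 4, char 'd'): match length 0
  offset=3 (pos 3, char 'd'): match length 0
  offset=4 (pos 2, char 'f'): match length 1
  offset=5 (pos 1, char 'b'): match length 0
  offset=6 (pos 0, char 'f'): match length 2
Longest match has length 2 at offset 6.
next_char = character at position 6 + 2 = 8 -> 'd'

Best match: offset=6, length=2 (matching 'fb' starting at position 0)
LZ77 triple: (6, 2, 'd')


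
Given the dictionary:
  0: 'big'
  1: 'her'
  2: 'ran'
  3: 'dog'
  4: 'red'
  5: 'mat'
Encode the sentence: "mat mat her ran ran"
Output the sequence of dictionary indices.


Look up each word in the dictionary:
  'mat' -> 5
  'mat' -> 5
  'her' -> 1
  'ran' -> 2
  'ran' -> 2

Encoded: [5, 5, 1, 2, 2]


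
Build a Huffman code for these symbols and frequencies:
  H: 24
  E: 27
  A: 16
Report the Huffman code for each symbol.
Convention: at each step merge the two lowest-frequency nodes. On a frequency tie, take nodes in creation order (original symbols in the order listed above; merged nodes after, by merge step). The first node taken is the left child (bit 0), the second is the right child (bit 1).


Huffman tree construction:
Step 1: Merge A(16) + H(24) = 40
Step 2: Merge E(27) + (A+H)(40) = 67
Read each symbol's code off the tree from the root (left child = 0, right child = 1).

Codes:
  H: 11 (length 2)
  E: 0 (length 1)
  A: 10 (length 2)
Average code length: 107/67 = 1.5970 bits/symbol


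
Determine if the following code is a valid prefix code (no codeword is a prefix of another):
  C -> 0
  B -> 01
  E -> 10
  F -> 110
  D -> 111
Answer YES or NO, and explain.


Checking each pair (does one codeword prefix another?):
  C='0' vs B='01': prefix -- VIOLATION

NO -- this is NOT a valid prefix code. C (0) is a prefix of B (01).


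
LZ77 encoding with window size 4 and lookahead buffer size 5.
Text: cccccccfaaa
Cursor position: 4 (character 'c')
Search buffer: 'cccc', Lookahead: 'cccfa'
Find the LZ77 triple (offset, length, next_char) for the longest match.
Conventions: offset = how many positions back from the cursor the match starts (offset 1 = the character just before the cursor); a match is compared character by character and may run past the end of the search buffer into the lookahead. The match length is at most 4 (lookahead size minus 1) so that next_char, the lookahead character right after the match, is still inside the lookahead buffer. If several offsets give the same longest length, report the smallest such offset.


Try each offset into the search buffer:
  offset=1 (pos 3, char 'c'): match length 3
  offset=2 (pos 2, char 'c'): match length 3
  offset=3 (pos 1, char 'c'): match length 3
  offset=4 (pos 0, char 'c'): match length 3
Longest match has length 3, found at offsets 1, 2, 3, 4; take the smallest, offset 1.
next_char = character at position 4 + 3 = 7 -> 'f'

Best match: offset=1, length=3 (matching 'ccc' starting at position 3)
LZ77 triple: (1, 3, 'f')


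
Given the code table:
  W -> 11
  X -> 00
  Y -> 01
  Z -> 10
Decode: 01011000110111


Decoding:
01 -> Y
01 -> Y
10 -> Z
00 -> X
11 -> W
01 -> Y
11 -> W


Result: YYZXWYW


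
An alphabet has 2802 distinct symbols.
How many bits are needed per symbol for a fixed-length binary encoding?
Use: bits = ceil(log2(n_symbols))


log2(2802) = 11.4522
Bracket: 2^11 = 2048 < 2802 <= 2^12 = 4096
So ceil(log2(2802)) = 12

bits = ceil(log2(2802)) = ceil(11.4522) = 12 bits


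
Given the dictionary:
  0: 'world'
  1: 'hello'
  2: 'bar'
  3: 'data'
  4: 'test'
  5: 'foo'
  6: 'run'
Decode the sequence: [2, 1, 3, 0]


Look up each index in the dictionary:
  2 -> 'bar'
  1 -> 'hello'
  3 -> 'data'
  0 -> 'world'

Decoded: "bar hello data world"


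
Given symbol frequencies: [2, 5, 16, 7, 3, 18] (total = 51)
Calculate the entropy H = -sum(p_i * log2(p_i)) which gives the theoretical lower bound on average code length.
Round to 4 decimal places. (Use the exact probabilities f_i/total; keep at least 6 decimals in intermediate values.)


Per-symbol terms -p_i * log2(p_i) with p_i = f_i/51:
  p = 2/51 = 0.039216: log2(p) = -4.672425, -p*log2(p) = 0.183232
  p = 5/51 = 0.098039: log2(p) = -3.350497, -p*log2(p) = 0.328480
  p = 16/51 = 0.313725: log2(p) = -1.672425, -p*log2(p) = 0.524682
  p = 7/51 = 0.137255: log2(p) = -2.865070, -p*log2(p) = 0.393245
  p = 3/51 = 0.058824: log2(p) = -4.087463, -p*log2(p) = 0.240439
  p = 18/51 = 0.352941: log2(p) = -1.502500, -p*log2(p) = 0.530294
H = 0.183232 + 0.328480 + 0.524682 + 0.393245 + 0.240439 + 0.530294 = 2.200372

H = 2.2004 bits/symbol


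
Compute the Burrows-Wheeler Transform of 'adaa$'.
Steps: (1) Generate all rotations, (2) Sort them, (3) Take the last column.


Rotations (sorted):
  0: $adaa -> last char: a
  1: a$ada -> last char: a
  2: aa$ad -> last char: d
  3: adaa$ -> last char: $
  4: daa$a -> last char: a


BWT = aad$a


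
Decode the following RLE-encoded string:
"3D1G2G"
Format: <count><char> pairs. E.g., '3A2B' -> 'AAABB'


Expanding each <count><char> pair:
  3D -> 'DDD'
  1G -> 'G'
  2G -> 'GG'

Decoded = DDDGGG


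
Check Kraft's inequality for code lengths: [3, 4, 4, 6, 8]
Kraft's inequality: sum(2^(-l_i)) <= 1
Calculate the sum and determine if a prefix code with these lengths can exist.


Sum = 2^(-3) + 2^(-4) + 2^(-4) + 2^(-6) + 2^(-8)
    = 0.125 + 0.0625 + 0.0625 + 0.015625 + 0.00390625
    = 69/256 = 0.26953125
Since 0.26953125 <= 1, Kraft's inequality IS satisfied.
A prefix code with these lengths CAN exist.

Kraft sum = 0.26953125. Satisfied.


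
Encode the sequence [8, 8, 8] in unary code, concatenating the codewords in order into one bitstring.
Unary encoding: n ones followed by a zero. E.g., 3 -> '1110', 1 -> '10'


Encode each number as n ones followed by a terminating 0:
  8 -> 111111110 (9 bits)
  8 -> 111111110 (9 bits)
  8 -> 111111110 (9 bits)
Total length = 9 + 9 + 9 = 27 bits.

Unary([8, 8, 8]) = 111111110111111110111111110 (27 bits)


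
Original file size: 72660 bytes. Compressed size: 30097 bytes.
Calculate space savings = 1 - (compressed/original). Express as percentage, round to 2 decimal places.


ratio = compressed/original = 30097/72660 = 0.414217
savings = 1 - ratio = 1 - 0.414217 = 0.585783
as a percentage: 0.585783 * 100 = 58.58%

Space savings = 1 - 30097/72660 = 58.58%


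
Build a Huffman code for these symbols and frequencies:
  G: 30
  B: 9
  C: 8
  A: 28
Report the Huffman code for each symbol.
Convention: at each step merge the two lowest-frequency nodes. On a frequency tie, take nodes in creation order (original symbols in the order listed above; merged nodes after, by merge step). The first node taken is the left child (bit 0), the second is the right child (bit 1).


Huffman tree construction:
Step 1: Merge C(8) + B(9) = 17
Step 2: Merge (C+B)(17) + A(28) = 45
Step 3: Merge G(30) + ((C+B)+A)(45) = 75
Read each symbol's code off the tree from the root (left child = 0, right child = 1).

Codes:
  G: 0 (length 1)
  B: 101 (length 3)
  C: 100 (length 3)
  A: 11 (length 2)
Average code length: 137/75 = 1.8267 bits/symbol


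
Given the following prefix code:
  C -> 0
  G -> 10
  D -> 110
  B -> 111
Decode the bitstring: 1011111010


Decoding step by step:
Bits 10 -> G
Bits 111 -> B
Bits 110 -> D
Bits 10 -> G


Decoded message: GBDG


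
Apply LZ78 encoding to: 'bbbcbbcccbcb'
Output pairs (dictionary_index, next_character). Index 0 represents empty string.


LZ78 encoding steps:
Dictionary: {0: ''}
Step 1: w='' (idx 0), next='b' -> output (0, 'b'), add 'b' as idx 1
Step 2: w='b' (idx 1), next='b' -> output (1, 'b'), add 'bb' as idx 2
Step 3: w='' (idx 0), next='c' -> output (0, 'c'), add 'c' as idx 3
Step 4: w='bb' (idx 2), next='c' -> output (2, 'c'), add 'bbc' as idx 4
Step 5: w='c' (idx 3), next='c' -> output (3, 'c'), add 'cc' as idx 5
Step 6: w='b' (idx 1), next='c' -> output (1, 'c'), add 'bc' as idx 6
Step 7: w='b' (idx 1), end of input -> output (1, '')


Encoded: [(0, 'b'), (1, 'b'), (0, 'c'), (2, 'c'), (3, 'c'), (1, 'c'), (1, '')]


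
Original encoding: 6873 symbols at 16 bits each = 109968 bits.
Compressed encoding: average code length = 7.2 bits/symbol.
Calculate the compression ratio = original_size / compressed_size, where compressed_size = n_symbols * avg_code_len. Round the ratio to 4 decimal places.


original_size = n_symbols * orig_bits = 6873 * 16 = 109968 bits
compressed_size = n_symbols * avg_code_len = 6873 * 7.2 = 49485.6 bits
ratio = original_size / compressed_size = 109968 / 49485.6 = 2.2222

Compression ratio = 2.2222


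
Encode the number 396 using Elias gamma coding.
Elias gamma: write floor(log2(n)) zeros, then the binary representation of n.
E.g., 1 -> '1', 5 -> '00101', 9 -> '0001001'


num_bits = floor(log2(396)) + 1 = 9
leading_zeros = num_bits - 1 = 8
binary(396) = 110001100

Elias gamma(396) = '00000000' + '110001100' = 00000000110001100 (17 bits)


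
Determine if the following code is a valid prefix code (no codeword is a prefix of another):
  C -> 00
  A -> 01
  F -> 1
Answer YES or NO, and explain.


Checking each pair (does one codeword prefix another?):
  C='00' vs A='01': no prefix
  C='00' vs F='1': no prefix
  A='01' vs C='00': no prefix
  A='01' vs F='1': no prefix
  F='1' vs C='00': no prefix
  F='1' vs A='01': no prefix
No violation found over all pairs.

YES -- this is a valid prefix code. No codeword is a prefix of any other codeword.


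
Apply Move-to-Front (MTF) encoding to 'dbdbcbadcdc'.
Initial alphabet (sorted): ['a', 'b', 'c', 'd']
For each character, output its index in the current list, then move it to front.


MTF encoding:
'd': index 3 in ['a', 'b', 'c', 'd'] -> ['d', 'a', 'b', 'c']
'b': index 2 in ['d', 'a', 'b', 'c'] -> ['b', 'd', 'a', 'c']
'd': index 1 in ['b', 'd', 'a', 'c'] -> ['d', 'b', 'a', 'c']
'b': index 1 in ['d', 'b', 'a', 'c'] -> ['b', 'd', 'a', 'c']
'c': index 3 in ['b', 'd', 'a', 'c'] -> ['c', 'b', 'd', 'a']
'b': index 1 in ['c', 'b', 'd', 'a'] -> ['b', 'c', 'd', 'a']
'a': index 3 in ['b', 'c', 'd', 'a'] -> ['a', 'b', 'c', 'd']
'd': index 3 in ['a', 'b', 'c', 'd'] -> ['d', 'a', 'b', 'c']
'c': index 3 in ['d', 'a', 'b', 'c'] -> ['c', 'd', 'a', 'b']
'd': index 1 in ['c', 'd', 'a', 'b'] -> ['d', 'c', 'a', 'b']
'c': index 1 in ['d', 'c', 'a', 'b'] -> ['c', 'd', 'a', 'b']


Output: [3, 2, 1, 1, 3, 1, 3, 3, 3, 1, 1]


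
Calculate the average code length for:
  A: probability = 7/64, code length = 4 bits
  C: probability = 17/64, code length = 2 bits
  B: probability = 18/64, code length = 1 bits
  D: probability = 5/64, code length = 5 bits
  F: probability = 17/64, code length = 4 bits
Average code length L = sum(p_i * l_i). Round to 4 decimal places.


Weighted contributions p_i * l_i:
  A: (7/64) * 4 = 28/64
  C: (17/64) * 2 = 34/64
  B: (18/64) * 1 = 18/64
  D: (5/64) * 5 = 25/64
  F: (17/64) * 4 = 68/64
Sum = (28 + 34 + 18 + 25 + 68)/64 = 173/64

L = 173/64 = 2.7031 bits/symbol


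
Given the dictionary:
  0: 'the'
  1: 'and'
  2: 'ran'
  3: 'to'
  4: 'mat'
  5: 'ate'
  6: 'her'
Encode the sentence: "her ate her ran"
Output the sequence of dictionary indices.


Look up each word in the dictionary:
  'her' -> 6
  'ate' -> 5
  'her' -> 6
  'ran' -> 2

Encoded: [6, 5, 6, 2]


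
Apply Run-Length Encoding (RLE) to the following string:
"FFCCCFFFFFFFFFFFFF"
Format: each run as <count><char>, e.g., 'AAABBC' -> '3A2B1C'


Scanning runs left to right:
  i=0: run of 'F' x 2 -> '2F'
  i=2: run of 'C' x 3 -> '3C'
  i=5: run of 'F' x 13 -> '13F'

RLE = 2F3C13F


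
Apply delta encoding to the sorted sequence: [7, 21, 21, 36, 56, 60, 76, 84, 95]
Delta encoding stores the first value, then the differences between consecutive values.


First value: 7
Deltas:
  21 - 7 = 14
  21 - 21 = 0
  36 - 21 = 15
  56 - 36 = 20
  60 - 56 = 4
  76 - 60 = 16
  84 - 76 = 8
  95 - 84 = 11


Delta encoded: [7, 14, 0, 15, 20, 4, 16, 8, 11]


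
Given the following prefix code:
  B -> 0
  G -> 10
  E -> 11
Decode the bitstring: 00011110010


Decoding step by step:
Bits 0 -> B
Bits 0 -> B
Bits 0 -> B
Bits 11 -> E
Bits 11 -> E
Bits 0 -> B
Bits 0 -> B
Bits 10 -> G


Decoded message: BBBEEBBG


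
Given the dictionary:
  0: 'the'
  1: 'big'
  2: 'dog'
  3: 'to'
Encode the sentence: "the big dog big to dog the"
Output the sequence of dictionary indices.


Look up each word in the dictionary:
  'the' -> 0
  'big' -> 1
  'dog' -> 2
  'big' -> 1
  'to' -> 3
  'dog' -> 2
  'the' -> 0

Encoded: [0, 1, 2, 1, 3, 2, 0]


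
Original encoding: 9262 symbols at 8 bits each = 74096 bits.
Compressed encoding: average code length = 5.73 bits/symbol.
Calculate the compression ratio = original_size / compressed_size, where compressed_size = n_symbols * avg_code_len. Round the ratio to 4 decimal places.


original_size = n_symbols * orig_bits = 9262 * 8 = 74096 bits
compressed_size = n_symbols * avg_code_len = 9262 * 5.73 = 53071.26 bits
ratio = original_size / compressed_size = 74096 / 53071.26 = 1.3962

Compression ratio = 1.3962


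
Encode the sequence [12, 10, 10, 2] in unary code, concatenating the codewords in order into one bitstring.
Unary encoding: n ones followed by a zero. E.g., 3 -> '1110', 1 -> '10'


Encode each number as n ones followed by a terminating 0:
  12 -> 1111111111110 (13 bits)
  10 -> 11111111110 (11 bits)
  10 -> 11111111110 (11 bits)
  2 -> 110 (3 bits)
Total length = 13 + 11 + 11 + 3 = 38 bits.

Unary([12, 10, 10, 2]) = 11111111111101111111111011111111110110 (38 bits)


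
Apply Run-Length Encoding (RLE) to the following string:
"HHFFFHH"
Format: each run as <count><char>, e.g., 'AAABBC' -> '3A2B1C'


Scanning runs left to right:
  i=0: run of 'H' x 2 -> '2H'
  i=2: run of 'F' x 3 -> '3F'
  i=5: run of 'H' x 2 -> '2H'

RLE = 2H3F2H


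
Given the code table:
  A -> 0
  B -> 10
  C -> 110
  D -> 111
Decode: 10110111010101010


Decoding:
10 -> B
110 -> C
111 -> D
0 -> A
10 -> B
10 -> B
10 -> B
10 -> B


Result: BCDABBBB


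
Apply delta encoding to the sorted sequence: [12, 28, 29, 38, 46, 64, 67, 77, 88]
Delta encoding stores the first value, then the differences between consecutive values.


First value: 12
Deltas:
  28 - 12 = 16
  29 - 28 = 1
  38 - 29 = 9
  46 - 38 = 8
  64 - 46 = 18
  67 - 64 = 3
  77 - 67 = 10
  88 - 77 = 11


Delta encoded: [12, 16, 1, 9, 8, 18, 3, 10, 11]


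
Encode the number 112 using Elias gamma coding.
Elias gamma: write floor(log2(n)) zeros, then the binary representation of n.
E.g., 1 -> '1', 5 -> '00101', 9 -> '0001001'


num_bits = floor(log2(112)) + 1 = 7
leading_zeros = num_bits - 1 = 6
binary(112) = 1110000

Elias gamma(112) = '000000' + '1110000' = 0000001110000 (13 bits)


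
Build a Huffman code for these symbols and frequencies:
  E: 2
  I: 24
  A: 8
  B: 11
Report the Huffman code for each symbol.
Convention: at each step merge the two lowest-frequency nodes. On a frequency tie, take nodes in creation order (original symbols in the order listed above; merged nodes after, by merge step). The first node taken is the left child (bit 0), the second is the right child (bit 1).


Huffman tree construction:
Step 1: Merge E(2) + A(8) = 10
Step 2: Merge (E+A)(10) + B(11) = 21
Step 3: Merge ((E+A)+B)(21) + I(24) = 45
Read each symbol's code off the tree from the root (left child = 0, right child = 1).

Codes:
  E: 000 (length 3)
  I: 1 (length 1)
  A: 001 (length 3)
  B: 01 (length 2)
Average code length: 76/45 = 1.6889 bits/symbol


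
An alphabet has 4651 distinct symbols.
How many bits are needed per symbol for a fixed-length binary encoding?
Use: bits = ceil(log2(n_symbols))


log2(4651) = 12.1833
Bracket: 2^12 = 4096 < 4651 <= 2^13 = 8192
So ceil(log2(4651)) = 13

bits = ceil(log2(4651)) = ceil(12.1833) = 13 bits


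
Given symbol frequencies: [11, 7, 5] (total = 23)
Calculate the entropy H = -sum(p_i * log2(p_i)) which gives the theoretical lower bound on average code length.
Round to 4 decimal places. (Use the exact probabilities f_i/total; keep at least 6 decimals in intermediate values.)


Per-symbol terms -p_i * log2(p_i) with p_i = f_i/23:
  p = 11/23 = 0.478261: log2(p) = -1.064130, -p*log2(p) = 0.508932
  p = 7/23 = 0.304348: log2(p) = -1.716207, -p*log2(p) = 0.522324
  p = 5/23 = 0.217391: log2(p) = -2.201634, -p*log2(p) = 0.478616
H = 0.508932 + 0.522324 + 0.478616 = 1.509872

H = 1.5099 bits/symbol


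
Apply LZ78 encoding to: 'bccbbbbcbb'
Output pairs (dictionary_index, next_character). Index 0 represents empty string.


LZ78 encoding steps:
Dictionary: {0: ''}
Step 1: w='' (idx 0), next='b' -> output (0, 'b'), add 'b' as idx 1
Step 2: w='' (idx 0), next='c' -> output (0, 'c'), add 'c' as idx 2
Step 3: w='c' (idx 2), next='b' -> output (2, 'b'), add 'cb' as idx 3
Step 4: w='b' (idx 1), next='b' -> output (1, 'b'), add 'bb' as idx 4
Step 5: w='b' (idx 1), next='c' -> output (1, 'c'), add 'bc' as idx 5
Step 6: w='bb' (idx 4), end of input -> output (4, '')


Encoded: [(0, 'b'), (0, 'c'), (2, 'b'), (1, 'b'), (1, 'c'), (4, '')]


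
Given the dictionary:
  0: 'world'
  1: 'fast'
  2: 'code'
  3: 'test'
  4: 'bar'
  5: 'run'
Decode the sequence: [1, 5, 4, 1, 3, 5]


Look up each index in the dictionary:
  1 -> 'fast'
  5 -> 'run'
  4 -> 'bar'
  1 -> 'fast'
  3 -> 'test'
  5 -> 'run'

Decoded: "fast run bar fast test run"


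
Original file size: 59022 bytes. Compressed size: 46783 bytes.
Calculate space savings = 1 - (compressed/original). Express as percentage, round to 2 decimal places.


ratio = compressed/original = 46783/59022 = 0.792637
savings = 1 - ratio = 1 - 0.792637 = 0.207363
as a percentage: 0.207363 * 100 = 20.74%

Space savings = 1 - 46783/59022 = 20.74%


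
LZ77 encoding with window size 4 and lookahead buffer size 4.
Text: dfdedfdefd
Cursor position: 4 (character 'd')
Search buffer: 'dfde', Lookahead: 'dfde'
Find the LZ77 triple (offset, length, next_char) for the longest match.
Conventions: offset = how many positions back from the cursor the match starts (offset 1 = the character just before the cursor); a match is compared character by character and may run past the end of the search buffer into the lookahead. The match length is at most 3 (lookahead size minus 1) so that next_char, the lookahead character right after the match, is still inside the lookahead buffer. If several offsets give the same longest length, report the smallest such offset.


Try each offset into the search buffer:
  offset=1 (pos 3, char 'e'): match length 0
  offset=2 (pos 2, char 'd'): match length 1
  offset=3 (pos 1, char 'f'): match length 0
  offset=4 (pos 0, char 'd'): match length 3
Longest match has length 3 at offset 4.
next_char = character at position 4 + 3 = 7 -> 'e'

Best match: offset=4, length=3 (matching 'dfd' starting at position 0)
LZ77 triple: (4, 3, 'e')


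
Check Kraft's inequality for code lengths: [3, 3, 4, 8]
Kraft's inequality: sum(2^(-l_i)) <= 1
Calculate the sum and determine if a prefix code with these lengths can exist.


Sum = 2^(-3) + 2^(-3) + 2^(-4) + 2^(-8)
    = 0.125 + 0.125 + 0.0625 + 0.00390625
    = 81/256 = 0.31640625
Since 0.31640625 <= 1, Kraft's inequality IS satisfied.
A prefix code with these lengths CAN exist.

Kraft sum = 0.31640625. Satisfied.


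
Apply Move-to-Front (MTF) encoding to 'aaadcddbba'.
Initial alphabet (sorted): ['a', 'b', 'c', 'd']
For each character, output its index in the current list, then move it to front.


MTF encoding:
'a': index 0 in ['a', 'b', 'c', 'd'] -> ['a', 'b', 'c', 'd']
'a': index 0 in ['a', 'b', 'c', 'd'] -> ['a', 'b', 'c', 'd']
'a': index 0 in ['a', 'b', 'c', 'd'] -> ['a', 'b', 'c', 'd']
'd': index 3 in ['a', 'b', 'c', 'd'] -> ['d', 'a', 'b', 'c']
'c': index 3 in ['d', 'a', 'b', 'c'] -> ['c', 'd', 'a', 'b']
'd': index 1 in ['c', 'd', 'a', 'b'] -> ['d', 'c', 'a', 'b']
'd': index 0 in ['d', 'c', 'a', 'b'] -> ['d', 'c', 'a', 'b']
'b': index 3 in ['d', 'c', 'a', 'b'] -> ['b', 'd', 'c', 'a']
'b': index 0 in ['b', 'd', 'c', 'a'] -> ['b', 'd', 'c', 'a']
'a': index 3 in ['b', 'd', 'c', 'a'] -> ['a', 'b', 'd', 'c']


Output: [0, 0, 0, 3, 3, 1, 0, 3, 0, 3]


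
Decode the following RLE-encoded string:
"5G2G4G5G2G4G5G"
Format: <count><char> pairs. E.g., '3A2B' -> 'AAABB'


Expanding each <count><char> pair:
  5G -> 'GGGGG'
  2G -> 'GG'
  4G -> 'GGGG'
  5G -> 'GGGGG'
  2G -> 'GG'
  4G -> 'GGGG'
  5G -> 'GGGGG'

Decoded = GGGGGGGGGGGGGGGGGGGGGGGGGGG


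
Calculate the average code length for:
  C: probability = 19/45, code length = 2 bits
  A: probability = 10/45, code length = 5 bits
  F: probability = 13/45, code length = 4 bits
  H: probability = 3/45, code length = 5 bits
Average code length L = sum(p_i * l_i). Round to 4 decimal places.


Weighted contributions p_i * l_i:
  C: (19/45) * 2 = 38/45
  A: (10/45) * 5 = 50/45
  F: (13/45) * 4 = 52/45
  H: (3/45) * 5 = 15/45
Sum = (38 + 50 + 52 + 15)/45 = 155/45

L = 155/45 = 3.4444 bits/symbol


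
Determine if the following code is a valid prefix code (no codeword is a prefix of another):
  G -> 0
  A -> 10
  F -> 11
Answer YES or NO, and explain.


Checking each pair (does one codeword prefix another?):
  G='0' vs A='10': no prefix
  G='0' vs F='11': no prefix
  A='10' vs G='0': no prefix
  A='10' vs F='11': no prefix
  F='11' vs G='0': no prefix
  F='11' vs A='10': no prefix
No violation found over all pairs.

YES -- this is a valid prefix code. No codeword is a prefix of any other codeword.


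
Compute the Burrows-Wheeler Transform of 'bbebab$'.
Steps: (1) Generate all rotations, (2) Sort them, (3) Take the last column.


Rotations (sorted):
  0: $bbebab -> last char: b
  1: ab$bbeb -> last char: b
  2: b$bbeba -> last char: a
  3: bab$bbe -> last char: e
  4: bbebab$ -> last char: $
  5: bebab$b -> last char: b
  6: ebab$bb -> last char: b


BWT = bbae$bb
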